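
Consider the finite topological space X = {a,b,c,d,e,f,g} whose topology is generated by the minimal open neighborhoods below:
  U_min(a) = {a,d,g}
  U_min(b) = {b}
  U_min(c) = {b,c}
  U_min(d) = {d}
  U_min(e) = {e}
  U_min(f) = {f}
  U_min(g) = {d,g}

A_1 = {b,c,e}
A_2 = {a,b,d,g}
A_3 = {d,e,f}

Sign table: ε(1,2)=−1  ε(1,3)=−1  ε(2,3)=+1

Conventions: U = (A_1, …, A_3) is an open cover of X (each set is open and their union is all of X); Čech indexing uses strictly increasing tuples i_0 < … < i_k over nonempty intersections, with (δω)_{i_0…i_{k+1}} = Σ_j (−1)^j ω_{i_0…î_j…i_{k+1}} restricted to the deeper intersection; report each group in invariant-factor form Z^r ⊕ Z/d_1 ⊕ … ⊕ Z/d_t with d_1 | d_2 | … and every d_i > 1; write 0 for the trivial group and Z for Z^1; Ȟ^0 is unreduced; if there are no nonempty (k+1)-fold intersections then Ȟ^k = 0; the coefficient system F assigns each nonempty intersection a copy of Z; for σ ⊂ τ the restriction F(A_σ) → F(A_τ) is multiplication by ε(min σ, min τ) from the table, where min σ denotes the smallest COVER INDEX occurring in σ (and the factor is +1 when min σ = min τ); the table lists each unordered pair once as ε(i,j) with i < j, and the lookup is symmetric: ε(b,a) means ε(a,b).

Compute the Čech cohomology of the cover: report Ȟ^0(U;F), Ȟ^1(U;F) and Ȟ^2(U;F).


nonempty overlaps:
  A12={b} A13={e} A23={d}
C dims 3,3; δ0: rk 2, SNF 1^2
degree 0: 3−2−0 = 1 → Ȟ^0 ≅ Z
degree 1: 3−0−2 = 1 → Ȟ^1 ≅ Z
degree 2: 0−0−0 = 0 → Ȟ^2 ≅ 0

Ȟ^0 = Z; Ȟ^1 = Z; Ȟ^2 = 0


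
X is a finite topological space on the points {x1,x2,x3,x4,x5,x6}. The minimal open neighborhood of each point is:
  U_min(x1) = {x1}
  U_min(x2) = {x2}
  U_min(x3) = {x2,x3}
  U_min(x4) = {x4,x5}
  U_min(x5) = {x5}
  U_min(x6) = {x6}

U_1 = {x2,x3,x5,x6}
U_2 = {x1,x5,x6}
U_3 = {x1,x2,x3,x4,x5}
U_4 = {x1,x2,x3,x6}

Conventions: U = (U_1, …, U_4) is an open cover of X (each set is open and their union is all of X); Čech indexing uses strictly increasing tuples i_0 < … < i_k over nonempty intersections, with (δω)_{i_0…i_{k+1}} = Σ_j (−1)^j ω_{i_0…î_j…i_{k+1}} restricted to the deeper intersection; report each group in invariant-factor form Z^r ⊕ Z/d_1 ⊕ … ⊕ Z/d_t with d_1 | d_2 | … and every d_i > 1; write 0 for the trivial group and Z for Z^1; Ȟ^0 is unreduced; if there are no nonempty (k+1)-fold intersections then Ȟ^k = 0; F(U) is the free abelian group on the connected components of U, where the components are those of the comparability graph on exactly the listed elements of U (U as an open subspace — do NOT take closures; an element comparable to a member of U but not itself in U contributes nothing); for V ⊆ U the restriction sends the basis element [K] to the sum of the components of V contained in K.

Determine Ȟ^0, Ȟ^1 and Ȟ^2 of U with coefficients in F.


Ȟ^0 ≅ Z^4, Ȟ^1 ≅ 0, Ȟ^2 ≅ 0

intersection data:
  U12={x5,x6} U13={x2,x3,x5} U14={x2,x3,x6} U23={x1,x5} U24={x1,x6} U34={x1,x2,x3}
  U123={x5} U124={x6} U134={x2,x3} U234={x1}
components per intersection:
  U1: {x2,x3} {x5} {x6}
  U2: {x1} {x5} {x6}
  U3: {x1} {x2,x3} {x4,x5}
  U4: {x1} {x2,x3} {x6}
  U12: {x5} {x6}
  U13: {x2,x3} {x5}
  U14: {x2,x3} {x6}
  U23: {x1} {x5}
  U24: {x1} {x6}
  U34: {x1} {x2,x3}
  U123: {x5}
  U124: {x6}
  U134: {x2,x3}
  U234: {x1}
C dims 12,12,4; δ0: rk 8, SNF 1^8; δ1: rk 4, SNF 1^4
Ȟ^0 = (12 − 8) − 0 = 4, so Ȟ^0 ≅ Z^4
Ȟ^1 = (12 − 4) − 8 = 0, so Ȟ^1 ≅ 0
Ȟ^2 = (4 − 0) − 4 = 0, so Ȟ^2 ≅ 0


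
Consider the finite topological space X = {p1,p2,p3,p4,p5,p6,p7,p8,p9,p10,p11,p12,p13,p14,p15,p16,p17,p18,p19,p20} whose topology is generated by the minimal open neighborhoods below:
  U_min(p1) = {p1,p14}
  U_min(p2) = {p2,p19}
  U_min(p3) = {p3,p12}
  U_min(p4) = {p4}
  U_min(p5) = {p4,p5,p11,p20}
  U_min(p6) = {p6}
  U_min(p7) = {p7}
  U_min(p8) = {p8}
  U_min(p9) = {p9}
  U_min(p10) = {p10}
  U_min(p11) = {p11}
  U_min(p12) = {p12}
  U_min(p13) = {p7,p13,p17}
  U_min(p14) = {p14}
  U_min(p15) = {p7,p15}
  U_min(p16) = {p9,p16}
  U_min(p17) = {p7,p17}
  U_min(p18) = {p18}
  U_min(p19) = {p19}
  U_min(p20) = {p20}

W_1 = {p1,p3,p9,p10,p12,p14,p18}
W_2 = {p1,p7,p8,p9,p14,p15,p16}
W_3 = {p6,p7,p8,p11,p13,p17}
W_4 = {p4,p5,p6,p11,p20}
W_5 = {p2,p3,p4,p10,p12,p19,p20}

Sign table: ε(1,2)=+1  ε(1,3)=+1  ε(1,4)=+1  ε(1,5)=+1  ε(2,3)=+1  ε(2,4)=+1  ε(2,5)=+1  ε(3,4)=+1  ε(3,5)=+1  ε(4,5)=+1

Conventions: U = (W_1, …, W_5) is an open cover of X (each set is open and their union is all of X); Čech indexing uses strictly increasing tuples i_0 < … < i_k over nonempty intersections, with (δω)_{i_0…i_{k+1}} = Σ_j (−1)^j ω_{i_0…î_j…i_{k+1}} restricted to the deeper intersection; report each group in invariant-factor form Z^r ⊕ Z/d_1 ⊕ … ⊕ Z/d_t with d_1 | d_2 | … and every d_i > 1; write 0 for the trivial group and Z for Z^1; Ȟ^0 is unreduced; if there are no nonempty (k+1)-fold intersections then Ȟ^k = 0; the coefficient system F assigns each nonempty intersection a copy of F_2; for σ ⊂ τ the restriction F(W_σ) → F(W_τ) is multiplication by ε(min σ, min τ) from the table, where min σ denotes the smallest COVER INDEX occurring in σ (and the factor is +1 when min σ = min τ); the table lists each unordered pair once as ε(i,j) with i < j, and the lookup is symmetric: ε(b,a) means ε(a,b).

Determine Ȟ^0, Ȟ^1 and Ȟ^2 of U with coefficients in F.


nonempty intersections:
  W12={p1,p9,p14} W15={p3,p10,p12} W23={p7,p8} W34={p6,p11} W45={p4,p20}
C dims 5,5; δ0: rk_F2 4
Ȟ^0: (5−4)−0=1 ⇒ Z/2
Ȟ^1: (5−0)−4=1 ⇒ Z/2
Ȟ^2: (0−0)−0=0 ⇒ 0

Ȟ^0 = Z/2; Ȟ^1 = Z/2; Ȟ^2 = 0


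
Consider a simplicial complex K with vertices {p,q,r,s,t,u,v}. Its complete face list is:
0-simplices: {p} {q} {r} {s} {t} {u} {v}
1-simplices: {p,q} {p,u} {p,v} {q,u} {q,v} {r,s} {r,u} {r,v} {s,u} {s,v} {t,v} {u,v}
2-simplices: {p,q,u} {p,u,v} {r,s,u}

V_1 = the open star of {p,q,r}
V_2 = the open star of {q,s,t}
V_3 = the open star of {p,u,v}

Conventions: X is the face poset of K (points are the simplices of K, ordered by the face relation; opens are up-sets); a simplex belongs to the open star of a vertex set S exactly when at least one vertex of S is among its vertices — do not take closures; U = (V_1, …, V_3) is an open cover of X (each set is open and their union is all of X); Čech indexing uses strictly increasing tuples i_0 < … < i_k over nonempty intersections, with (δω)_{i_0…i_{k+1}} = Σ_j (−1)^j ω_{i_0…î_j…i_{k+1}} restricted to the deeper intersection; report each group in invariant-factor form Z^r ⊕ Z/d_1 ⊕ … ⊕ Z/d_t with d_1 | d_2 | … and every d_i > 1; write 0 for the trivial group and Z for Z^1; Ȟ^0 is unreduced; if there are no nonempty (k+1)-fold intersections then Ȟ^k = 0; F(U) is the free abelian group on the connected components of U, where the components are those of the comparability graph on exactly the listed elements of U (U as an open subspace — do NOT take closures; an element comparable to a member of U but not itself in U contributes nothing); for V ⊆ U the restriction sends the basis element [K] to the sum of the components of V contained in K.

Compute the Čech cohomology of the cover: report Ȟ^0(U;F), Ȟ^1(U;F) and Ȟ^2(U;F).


Ȟ^0(U;F) ≅ Z; Ȟ^1(U;F) ≅ Z^3; Ȟ^2(U;F) ≅ 0

nerve of the cover:
  V1={{p},{q},{r},{p,q},{p,u},{p,v},{q,u},{q,v},{r,s},{r,u},{r,v},{p,q,u},{p,u,v},{r,s,u}} V2={{q},{s},{t},{p,q},{q,u},{q,v},{r,s},{s,u},{s,v},{t,v},{p,q,u},{r,s,u}} V3={{p},{u},{v},{p,q},{p,u},{p,v},{q,u},{q,v},{r,u},{r,v},{s,u},{s,v},{t,v},{u,v},{p,q,u},{p,u,v},{r,s,u}}
  V12={{q},{p,q},{q,u},{q,v},{r,s},{p,q,u},{r,s,u}} V13={{p},{p,q},{p,u},{p,v},{q,u},{q,v},{r,u},{r,v},{p,q,u},{p,u,v},{r,s,u}} V23={{p,q},{q,u},{q,v},{s,u},{s,v},{t,v},{p,q,u},{r,s,u}}
  V123={{p,q},{q,u},{q,v},{p,q,u},{r,s,u}}
components per intersection:
  V1: {{p},{q},{p,q},{p,u},{p,v},{q,u},{q,v},{p,q,u},{p,u,v}} {{r},{r,s},{r,u},{r,v},{r,s,u}}
  V2: {{q},{p,q},{q,u},{q,v},{p,q,u}} {{s},{r,s},{s,u},{s,v},{r,s,u}} {{t},{t,v}}
  V3: {{p},{u},{v},{p,q},{p,u},{p,v},{q,u},{q,v},{r,u},{r,v},{s,u},{s,v},{t,v},{u,v},{p,q,u},{p,u,v},{r,s,u}}
  V12: {{q},{p,q},{q,u},{q,v},{p,q,u}} {{r,s},{r,s,u}}
  V13: {{p},{p,q},{p,u},{p,v},{q,u},{p,q,u},{p,u,v}} {{q,v}} {{r,u},{r,s,u}} {{r,v}}
  V23: {{p,q},{q,u},{p,q,u}} {{q,v}} {{s,u},{r,s,u}} {{s,v}} {{t,v}}
  V123: {{p,q},{q,u},{p,q,u}} {{q,v}} {{r,s,u}}
C dims 6,11,3; δ0: rk 5, SNF 1^5; δ1: rk 3, SNF 1^3
Ȟ^0 = (6 − 5) − 0 = 1, so Ȟ^0 ≅ Z
Ȟ^1 = (11 − 3) − 5 = 3, so Ȟ^1 ≅ Z^3
Ȟ^2 = (3 − 0) − 3 = 0, so Ȟ^2 ≅ 0


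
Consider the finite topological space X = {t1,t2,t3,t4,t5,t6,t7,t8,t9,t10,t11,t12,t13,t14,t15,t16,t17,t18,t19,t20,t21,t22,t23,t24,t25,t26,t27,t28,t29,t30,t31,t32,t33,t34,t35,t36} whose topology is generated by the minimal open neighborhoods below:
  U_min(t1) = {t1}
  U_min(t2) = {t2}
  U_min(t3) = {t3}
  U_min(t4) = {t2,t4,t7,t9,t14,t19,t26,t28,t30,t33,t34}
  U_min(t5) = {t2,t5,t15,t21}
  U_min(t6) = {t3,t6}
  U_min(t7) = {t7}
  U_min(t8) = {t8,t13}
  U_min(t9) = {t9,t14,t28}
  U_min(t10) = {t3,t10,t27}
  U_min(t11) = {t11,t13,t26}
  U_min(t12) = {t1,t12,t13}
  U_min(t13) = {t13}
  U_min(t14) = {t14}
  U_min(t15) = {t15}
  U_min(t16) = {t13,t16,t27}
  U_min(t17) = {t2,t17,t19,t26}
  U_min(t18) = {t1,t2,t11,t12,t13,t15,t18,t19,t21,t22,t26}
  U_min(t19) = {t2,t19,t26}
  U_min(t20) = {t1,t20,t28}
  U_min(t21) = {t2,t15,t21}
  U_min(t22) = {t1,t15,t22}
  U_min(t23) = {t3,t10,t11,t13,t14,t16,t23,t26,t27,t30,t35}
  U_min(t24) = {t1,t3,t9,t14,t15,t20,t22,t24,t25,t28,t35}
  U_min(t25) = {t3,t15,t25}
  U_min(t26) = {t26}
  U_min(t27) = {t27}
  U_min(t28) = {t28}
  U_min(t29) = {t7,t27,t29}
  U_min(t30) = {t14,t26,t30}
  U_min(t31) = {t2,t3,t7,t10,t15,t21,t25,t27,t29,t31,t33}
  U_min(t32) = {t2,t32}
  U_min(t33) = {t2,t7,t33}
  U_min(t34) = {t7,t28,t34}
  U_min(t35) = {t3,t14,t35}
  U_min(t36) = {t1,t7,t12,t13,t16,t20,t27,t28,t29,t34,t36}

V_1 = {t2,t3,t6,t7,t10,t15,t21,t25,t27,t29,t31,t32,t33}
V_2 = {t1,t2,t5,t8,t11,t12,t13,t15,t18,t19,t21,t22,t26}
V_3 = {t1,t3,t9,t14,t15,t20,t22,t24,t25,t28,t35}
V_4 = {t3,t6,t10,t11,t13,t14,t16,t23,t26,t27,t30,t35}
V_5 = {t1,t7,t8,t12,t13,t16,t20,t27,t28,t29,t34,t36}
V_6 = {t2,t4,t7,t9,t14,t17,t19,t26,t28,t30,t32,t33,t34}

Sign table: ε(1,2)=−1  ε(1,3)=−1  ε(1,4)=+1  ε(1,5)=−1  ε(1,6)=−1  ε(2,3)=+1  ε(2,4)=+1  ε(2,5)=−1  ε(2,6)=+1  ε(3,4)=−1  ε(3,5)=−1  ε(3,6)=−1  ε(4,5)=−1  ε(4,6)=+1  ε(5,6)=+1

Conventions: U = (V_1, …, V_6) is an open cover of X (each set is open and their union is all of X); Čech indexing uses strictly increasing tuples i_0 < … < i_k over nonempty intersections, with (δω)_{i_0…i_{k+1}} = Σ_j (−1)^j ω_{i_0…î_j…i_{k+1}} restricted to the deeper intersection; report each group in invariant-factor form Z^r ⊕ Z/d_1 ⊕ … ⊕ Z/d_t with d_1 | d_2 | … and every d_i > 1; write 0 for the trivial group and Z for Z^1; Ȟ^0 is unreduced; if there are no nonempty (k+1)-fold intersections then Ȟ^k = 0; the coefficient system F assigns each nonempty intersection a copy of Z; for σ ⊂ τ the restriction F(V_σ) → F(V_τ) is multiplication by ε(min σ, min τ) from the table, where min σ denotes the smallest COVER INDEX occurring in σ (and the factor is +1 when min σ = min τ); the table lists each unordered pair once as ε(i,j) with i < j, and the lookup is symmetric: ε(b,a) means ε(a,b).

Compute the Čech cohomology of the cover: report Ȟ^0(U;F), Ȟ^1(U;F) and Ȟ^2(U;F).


intersection data:
  V12={t2,t15,t21} V13={t3,t15,t25} V14={t3,t6,t10,t27} V15={t7,t27,t29} V16={t2,t7,t32,t33} V23={t1,t15,t22} V24={t11,t13,t26} V25={t1,t8,t12,t13} V26={t2,t19,t26} V34={t3,t14,t35} V35={t1,t20,t28} V36={t9,t14,t28} V45={t13,t16,t27} V46={t14,t26,t30} V56={t7,t28,t34}
  V123={t15} V126={t2} V134={t3} V145={t27} V156={t7} V235={t1} V245={t13} V246={t26} V346={t14} V356={t28}
C dims 6,15,10; δ0: rk 6, SNF 1^5·2; δ1: rk 9, SNF 1^9
Ȟ^0 = (6 − 6) − 0 = 0, so Ȟ^0 ≅ 0
Ȟ^1 = (15 − 9) − 6 = 0 plus torsion [2], so Ȟ^1 ≅ Z/2
Ȟ^2 = (10 − 0) − 9 = 1, so Ȟ^2 ≅ Z

Ȟ^0 ≅ 0, Ȟ^1 ≅ Z/2 and Ȟ^2 ≅ Z


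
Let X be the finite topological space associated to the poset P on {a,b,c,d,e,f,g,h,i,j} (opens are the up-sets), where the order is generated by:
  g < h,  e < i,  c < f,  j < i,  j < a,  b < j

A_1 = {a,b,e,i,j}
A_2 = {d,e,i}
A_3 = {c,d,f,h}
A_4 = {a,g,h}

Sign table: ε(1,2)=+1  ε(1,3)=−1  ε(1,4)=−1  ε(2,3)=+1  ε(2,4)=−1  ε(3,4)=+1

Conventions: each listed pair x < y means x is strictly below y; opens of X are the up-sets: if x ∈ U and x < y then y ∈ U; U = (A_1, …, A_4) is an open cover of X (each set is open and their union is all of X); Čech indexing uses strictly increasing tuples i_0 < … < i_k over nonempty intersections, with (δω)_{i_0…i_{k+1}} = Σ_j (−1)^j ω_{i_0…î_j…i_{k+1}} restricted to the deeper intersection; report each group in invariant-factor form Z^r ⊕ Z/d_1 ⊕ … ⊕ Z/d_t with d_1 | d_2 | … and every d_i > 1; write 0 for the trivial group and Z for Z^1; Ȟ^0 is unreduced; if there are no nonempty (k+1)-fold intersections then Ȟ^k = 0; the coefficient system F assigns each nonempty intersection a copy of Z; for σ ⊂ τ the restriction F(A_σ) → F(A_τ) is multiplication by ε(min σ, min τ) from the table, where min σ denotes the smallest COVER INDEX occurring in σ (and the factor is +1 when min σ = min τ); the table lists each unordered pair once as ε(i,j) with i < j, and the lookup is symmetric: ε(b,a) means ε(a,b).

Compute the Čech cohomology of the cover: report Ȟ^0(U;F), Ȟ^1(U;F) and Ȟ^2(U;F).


Ȟ^0 = 0,  Ȟ^1 = Z/2,  Ȟ^2 = 0

nerve simplices:
  A12={e,i} A14={a} A23={d} A34={h}
C dims 4,4; δ0: rk 4, SNF 1^3·2
degree 0: 4−4−0 = 0 → Ȟ^0 ≅ 0
degree 1: 4−0−4 = 0 plus torsion [2] → Ȟ^1 ≅ Z/2
degree 2: 0−0−0 = 0 → Ȟ^2 ≅ 0


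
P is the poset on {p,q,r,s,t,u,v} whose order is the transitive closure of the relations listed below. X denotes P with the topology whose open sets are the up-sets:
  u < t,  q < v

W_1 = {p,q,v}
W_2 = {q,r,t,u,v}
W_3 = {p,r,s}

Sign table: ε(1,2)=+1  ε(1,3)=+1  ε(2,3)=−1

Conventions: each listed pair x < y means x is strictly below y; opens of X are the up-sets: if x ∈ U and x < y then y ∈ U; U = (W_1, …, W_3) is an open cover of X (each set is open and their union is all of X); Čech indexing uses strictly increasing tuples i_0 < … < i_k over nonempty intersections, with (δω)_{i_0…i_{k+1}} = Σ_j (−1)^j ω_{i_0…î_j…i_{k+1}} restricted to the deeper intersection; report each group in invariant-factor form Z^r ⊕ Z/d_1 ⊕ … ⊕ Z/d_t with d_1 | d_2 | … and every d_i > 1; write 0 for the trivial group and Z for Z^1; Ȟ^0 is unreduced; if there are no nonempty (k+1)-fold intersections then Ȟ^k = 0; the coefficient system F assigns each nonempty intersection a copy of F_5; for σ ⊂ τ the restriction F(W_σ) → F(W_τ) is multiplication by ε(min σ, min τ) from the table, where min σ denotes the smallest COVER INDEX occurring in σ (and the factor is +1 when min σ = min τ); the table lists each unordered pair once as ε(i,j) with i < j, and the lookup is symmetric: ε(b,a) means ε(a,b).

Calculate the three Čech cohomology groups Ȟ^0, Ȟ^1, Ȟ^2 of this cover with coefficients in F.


nonempty overlaps:
  W12={q,v} W13={p} W23={r}
C dims 3,3; δ0: rk_F5 3
degree 0: 3−3−0 = 0 → Ȟ^0 ≅ 0
degree 1: 3−0−3 = 0 → Ȟ^1 ≅ 0
degree 2: 0−0−0 = 0 → Ȟ^2 ≅ 0

Ȟ^0 ≅ 0, Ȟ^1 ≅ 0 and Ȟ^2 ≅ 0


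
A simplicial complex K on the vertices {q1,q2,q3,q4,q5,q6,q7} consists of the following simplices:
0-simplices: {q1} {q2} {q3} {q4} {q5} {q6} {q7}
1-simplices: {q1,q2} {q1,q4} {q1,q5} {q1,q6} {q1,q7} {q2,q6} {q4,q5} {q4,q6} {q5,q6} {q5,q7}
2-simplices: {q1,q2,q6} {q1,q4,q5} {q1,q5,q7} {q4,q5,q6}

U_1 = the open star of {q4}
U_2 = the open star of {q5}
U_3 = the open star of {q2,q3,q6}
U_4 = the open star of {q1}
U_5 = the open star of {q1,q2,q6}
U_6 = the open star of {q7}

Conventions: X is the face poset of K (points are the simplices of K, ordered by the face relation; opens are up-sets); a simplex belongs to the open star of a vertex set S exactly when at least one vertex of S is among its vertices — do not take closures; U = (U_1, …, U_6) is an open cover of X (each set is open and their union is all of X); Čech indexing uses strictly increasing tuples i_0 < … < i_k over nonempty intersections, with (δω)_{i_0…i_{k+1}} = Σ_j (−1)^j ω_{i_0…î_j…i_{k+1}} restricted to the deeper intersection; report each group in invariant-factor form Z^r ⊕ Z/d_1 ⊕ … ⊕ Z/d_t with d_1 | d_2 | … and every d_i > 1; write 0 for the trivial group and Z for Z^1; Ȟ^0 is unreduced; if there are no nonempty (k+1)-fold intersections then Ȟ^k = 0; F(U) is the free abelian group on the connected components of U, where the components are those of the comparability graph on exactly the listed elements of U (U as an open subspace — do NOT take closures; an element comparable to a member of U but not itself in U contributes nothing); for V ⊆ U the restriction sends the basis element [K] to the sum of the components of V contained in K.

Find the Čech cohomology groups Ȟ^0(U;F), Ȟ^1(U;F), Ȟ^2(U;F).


Ȟ^0(U;F) ≅ Z^2,  Ȟ^1(U;F) ≅ Z,  Ȟ^2(U;F) ≅ 0

nerve simplices:
  U1={{q4},{q1,q4},{q4,q5},{q4,q6},{q1,q4,q5},{q4,q5,q6}} U2={{q5},{q1,q5},{q4,q5},{q5,q6},{q5,q7},{q1,q4,q5},{q1,q5,q7},{q4,q5,q6}} U3={{q2},{q3},{q6},{q1,q2},{q1,q6},{q2,q6},{q4,q6},{q5,q6},{q1,q2,q6},{q4,q5,q6}} U4={{q1},{q1,q2},{q1,q4},{q1,q5},{q1,q6},{q1,q7},{q1,q2,q6},{q1,q4,q5},{q1,q5,q7}} U5={{q1},{q2},{q6},{q1,q2},{q1,q4},{q1,q5},{q1,q6},{q1,q7},{q2,q6},{q4,q6},{q5,q6},{q1,q2,q6},{q1,q4,q5},{q1,q5,q7},{q4,q5,q6}} U6={{q7},{q1,q7},{q5,q7},{q1,q5,q7}}
  U12={{q4,q5},{q1,q4,q5},{q4,q5,q6}} U13={{q4,q6},{q4,q5,q6}} U14={{q1,q4},{q1,q4,q5}} U15={{q1,q4},{q4,q6},{q1,q4,q5},{q4,q5,q6}} U23={{q5,q6},{q4,q5,q6}} U24={{q1,q5},{q1,q4,q5},{q1,q5,q7}} U25={{q1,q5},{q5,q6},{q1,q4,q5},{q1,q5,q7},{q4,q5,q6}} U26={{q5,q7},{q1,q5,q7}} U34={{q1,q2},{q1,q6},{q1,q2,q6}} U35={{q2},{q6},{q1,q2},{q1,q6},{q2,q6},{q4,q6},{q5,q6},{q1,q2,q6},{q4,q5,q6}} U45={{q1},{q1,q2},{q1,q4},{q1,q5},{q1,q6},{q1,q7},{q1,q2,q6},{q1,q4,q5},{q1,q5,q7}} U46={{q1,q7},{q1,q5,q7}} U56={{q1,q7},{q1,q5,q7}}
  U123={{q4,q5,q6}} U124={{q1,q4,q5}} U125={{q1,q4,q5},{q4,q5,q6}} U135={{q4,q6},{q4,q5,q6}} U145={{q1,q4},{q1,q4,q5}} U235={{q5,q6},{q4,q5,q6}} U245={{q1,q5},{q1,q4,q5},{q1,q5,q7}} U246={{q1,q5,q7}} U256={{q1,q5,q7}} U345={{q1,q2},{q1,q6},{q1,q2,q6}} U456={{q1,q7},{q1,q5,q7}}
  U1235={{q4,q5,q6}} U1245={{q1,q4,q5}} U2456={{q1,q5,q7}}
components per intersection:
  U1: {{q4},{q1,q4},{q4,q5},{q4,q6},{q1,q4,q5},{q4,q5,q6}}
  U2: {{q5},{q1,q5},{q4,q5},{q5,q6},{q5,q7},{q1,q4,q5},{q1,q5,q7},{q4,q5,q6}}
  U3: {{q2},{q6},{q1,q2},{q1,q6},{q2,q6},{q4,q6},{q5,q6},{q1,q2,q6},{q4,q5,q6}} {{q3}}
  U4: {{q1},{q1,q2},{q1,q4},{q1,q5},{q1,q6},{q1,q7},{q1,q2,q6},{q1,q4,q5},{q1,q5,q7}}
  U5: {{q1},{q2},{q6},{q1,q2},{q1,q4},{q1,q5},{q1,q6},{q1,q7},{q2,q6},{q4,q6},{q5,q6},{q1,q2,q6},{q1,q4,q5},{q1,q5,q7},{q4,q5,q6}}
  U6: {{q7},{q1,q7},{q5,q7},{q1,q5,q7}}
  U12: {{q4,q5},{q1,q4,q5},{q4,q5,q6}}
  U13: {{q4,q6},{q4,q5,q6}}
  U14: {{q1,q4},{q1,q4,q5}}
  U15: {{q1,q4},{q1,q4,q5}} {{q4,q6},{q4,q5,q6}}
  U23: {{q5,q6},{q4,q5,q6}}
  U24: {{q1,q5},{q1,q4,q5},{q1,q5,q7}}
  U25: {{q1,q5},{q1,q4,q5},{q1,q5,q7}} {{q5,q6},{q4,q5,q6}}
  U26: {{q5,q7},{q1,q5,q7}}
  U34: {{q1,q2},{q1,q6},{q1,q2,q6}}
  U35: {{q2},{q6},{q1,q2},{q1,q6},{q2,q6},{q4,q6},{q5,q6},{q1,q2,q6},{q4,q5,q6}}
  U45: {{q1},{q1,q2},{q1,q4},{q1,q5},{q1,q6},{q1,q7},{q1,q2,q6},{q1,q4,q5},{q1,q5,q7}}
  U46: {{q1,q7},{q1,q5,q7}}
  U56: {{q1,q7},{q1,q5,q7}}
  U123: {{q4,q5,q6}}
  U124: {{q1,q4,q5}}
  U125: {{q1,q4,q5}} {{q4,q5,q6}}
  U135: {{q4,q6},{q4,q5,q6}}
  U145: {{q1,q4},{q1,q4,q5}}
  U235: {{q5,q6},{q4,q5,q6}}
  U245: {{q1,q5},{q1,q4,q5},{q1,q5,q7}}
  U246: {{q1,q5,q7}}
  U256: {{q1,q5,q7}}
  U345: {{q1,q2},{q1,q6},{q1,q2,q6}}
  U456: {{q1,q7},{q1,q5,q7}}
  U1235: {{q4,q5,q6}}
  U1245: {{q1,q4,q5}}
  U2456: {{q1,q5,q7}}
C dims 7,15,12,3; δ0: rk 5, SNF 1^5; δ1: rk 9, SNF 1^9; δ2: rk 3, SNF 1^3
degree 0: 7−5−0 = 2 → Ȟ^0 ≅ Z^2
degree 1: 15−9−5 = 1 → Ȟ^1 ≅ Z
degree 2: 12−3−9 = 0 → Ȟ^2 ≅ 0


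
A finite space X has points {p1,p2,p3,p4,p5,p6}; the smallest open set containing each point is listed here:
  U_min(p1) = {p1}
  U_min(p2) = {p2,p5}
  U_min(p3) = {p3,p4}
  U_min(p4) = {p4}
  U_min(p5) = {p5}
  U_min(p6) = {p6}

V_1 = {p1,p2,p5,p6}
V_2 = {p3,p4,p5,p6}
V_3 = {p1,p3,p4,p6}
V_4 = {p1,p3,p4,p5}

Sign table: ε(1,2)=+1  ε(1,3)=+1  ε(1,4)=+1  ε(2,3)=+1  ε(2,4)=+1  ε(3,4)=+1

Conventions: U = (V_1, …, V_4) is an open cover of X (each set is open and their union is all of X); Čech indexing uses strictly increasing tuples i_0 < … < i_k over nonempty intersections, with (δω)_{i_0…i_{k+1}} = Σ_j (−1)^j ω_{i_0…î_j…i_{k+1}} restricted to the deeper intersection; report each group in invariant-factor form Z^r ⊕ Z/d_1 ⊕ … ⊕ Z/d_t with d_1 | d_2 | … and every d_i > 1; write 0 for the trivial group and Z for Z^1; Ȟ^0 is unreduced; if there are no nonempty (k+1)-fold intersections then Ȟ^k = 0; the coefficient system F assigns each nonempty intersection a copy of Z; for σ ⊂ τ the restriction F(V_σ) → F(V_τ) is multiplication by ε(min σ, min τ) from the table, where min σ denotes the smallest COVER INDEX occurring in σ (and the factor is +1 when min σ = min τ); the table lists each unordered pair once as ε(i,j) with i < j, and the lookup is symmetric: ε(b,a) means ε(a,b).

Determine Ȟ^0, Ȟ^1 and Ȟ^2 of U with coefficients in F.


cover nerve:
  V12={p5,p6} V13={p1,p6} V14={p1,p5} V23={p3,p4,p6} V24={p3,p4,p5} V34={p1,p3,p4}
  V123={p6} V124={p5} V134={p1} V234={p3,p4}
C dims 4,6,4; δ0: rk 3, SNF 1^3; δ1: rk 3, SNF 1^3
Ȟ^0: (4−3)−0=1 ⇒ Z
Ȟ^1: (6−3)−3=0 ⇒ 0
Ȟ^2: (4−0)−3=1 ⇒ Z

Ȟ^0 = Z; Ȟ^1 = 0; Ȟ^2 = Z


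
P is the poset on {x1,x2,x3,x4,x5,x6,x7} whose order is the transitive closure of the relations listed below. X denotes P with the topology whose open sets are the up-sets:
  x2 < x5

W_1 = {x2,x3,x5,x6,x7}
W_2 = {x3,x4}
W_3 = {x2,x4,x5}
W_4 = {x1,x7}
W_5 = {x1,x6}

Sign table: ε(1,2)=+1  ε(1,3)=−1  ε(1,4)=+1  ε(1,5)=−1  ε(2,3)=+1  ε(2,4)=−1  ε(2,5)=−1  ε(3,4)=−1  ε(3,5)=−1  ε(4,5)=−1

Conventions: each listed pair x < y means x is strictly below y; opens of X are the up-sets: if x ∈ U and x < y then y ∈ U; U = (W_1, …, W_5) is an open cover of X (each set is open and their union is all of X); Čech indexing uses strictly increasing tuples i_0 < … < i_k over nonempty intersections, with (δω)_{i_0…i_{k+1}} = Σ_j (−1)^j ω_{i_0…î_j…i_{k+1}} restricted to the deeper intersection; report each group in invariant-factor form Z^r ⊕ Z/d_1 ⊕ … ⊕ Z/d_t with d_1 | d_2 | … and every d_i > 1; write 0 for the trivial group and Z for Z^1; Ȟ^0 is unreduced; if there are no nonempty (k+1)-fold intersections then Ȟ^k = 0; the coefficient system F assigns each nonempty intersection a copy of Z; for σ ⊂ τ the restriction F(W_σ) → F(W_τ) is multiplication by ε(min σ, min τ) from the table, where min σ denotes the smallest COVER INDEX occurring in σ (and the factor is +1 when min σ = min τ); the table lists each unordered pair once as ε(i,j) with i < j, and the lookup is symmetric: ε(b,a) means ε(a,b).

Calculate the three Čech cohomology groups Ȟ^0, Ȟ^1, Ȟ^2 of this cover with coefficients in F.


nerve of the cover:
  W12={x3} W13={x2,x5} W14={x7} W15={x6} W23={x4} W45={x1}
C dims 5,6; δ0: rk 5, SNF 1^4·2
Ȟ^0 = (5 − 5) − 0 = 0, so Ȟ^0 ≅ 0
Ȟ^1 = (6 − 0) − 5 = 1 plus torsion [2], so Ȟ^1 ≅ Z ⊕ Z/2
Ȟ^2 = (0 − 0) − 0 = 0, so Ȟ^2 ≅ 0

Ȟ^0 ≅ 0,  Ȟ^1 ≅ Z ⊕ Z/2,  Ȟ^2 ≅ 0


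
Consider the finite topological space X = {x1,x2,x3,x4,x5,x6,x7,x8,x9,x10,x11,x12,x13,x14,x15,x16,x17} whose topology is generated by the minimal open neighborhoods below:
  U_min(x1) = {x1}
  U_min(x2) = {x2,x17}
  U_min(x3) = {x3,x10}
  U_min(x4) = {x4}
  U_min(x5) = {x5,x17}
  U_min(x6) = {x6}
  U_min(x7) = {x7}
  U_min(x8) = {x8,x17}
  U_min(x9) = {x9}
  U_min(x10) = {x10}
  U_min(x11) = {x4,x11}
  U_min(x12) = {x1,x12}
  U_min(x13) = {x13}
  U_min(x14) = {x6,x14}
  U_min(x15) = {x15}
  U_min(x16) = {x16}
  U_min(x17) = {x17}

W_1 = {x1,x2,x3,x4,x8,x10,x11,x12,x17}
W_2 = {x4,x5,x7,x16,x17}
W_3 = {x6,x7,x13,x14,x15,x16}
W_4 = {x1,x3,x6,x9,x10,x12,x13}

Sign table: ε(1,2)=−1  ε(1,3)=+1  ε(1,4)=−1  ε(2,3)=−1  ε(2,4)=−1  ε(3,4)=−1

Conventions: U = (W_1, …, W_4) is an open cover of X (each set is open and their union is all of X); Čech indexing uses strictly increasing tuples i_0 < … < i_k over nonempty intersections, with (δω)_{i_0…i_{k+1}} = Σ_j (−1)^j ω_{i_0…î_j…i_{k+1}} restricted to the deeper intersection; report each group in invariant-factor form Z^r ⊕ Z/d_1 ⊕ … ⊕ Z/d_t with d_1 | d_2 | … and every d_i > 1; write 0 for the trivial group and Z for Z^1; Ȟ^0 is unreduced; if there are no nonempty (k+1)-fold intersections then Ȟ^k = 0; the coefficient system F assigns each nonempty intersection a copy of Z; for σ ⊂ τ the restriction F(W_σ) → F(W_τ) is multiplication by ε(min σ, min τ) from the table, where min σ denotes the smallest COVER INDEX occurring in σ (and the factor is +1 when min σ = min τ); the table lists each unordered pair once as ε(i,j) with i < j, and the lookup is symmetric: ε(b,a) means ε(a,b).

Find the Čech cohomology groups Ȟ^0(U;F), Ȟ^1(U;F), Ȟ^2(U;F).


Ȟ^0(U;F) ≅ Z,  Ȟ^1(U;F) ≅ Z,  Ȟ^2(U;F) ≅ 0

nerve of the cover:
  W12={x4,x17} W14={x1,x3,x10,x12} W23={x7,x16} W34={x6,x13}
C dims 4,4; δ0: rk 3, SNF 1^3
Ȟ^0 = (4 − 3) − 0 = 1, so Ȟ^0 ≅ Z
Ȟ^1 = (4 − 0) − 3 = 1, so Ȟ^1 ≅ Z
Ȟ^2 = (0 − 0) − 0 = 0, so Ȟ^2 ≅ 0


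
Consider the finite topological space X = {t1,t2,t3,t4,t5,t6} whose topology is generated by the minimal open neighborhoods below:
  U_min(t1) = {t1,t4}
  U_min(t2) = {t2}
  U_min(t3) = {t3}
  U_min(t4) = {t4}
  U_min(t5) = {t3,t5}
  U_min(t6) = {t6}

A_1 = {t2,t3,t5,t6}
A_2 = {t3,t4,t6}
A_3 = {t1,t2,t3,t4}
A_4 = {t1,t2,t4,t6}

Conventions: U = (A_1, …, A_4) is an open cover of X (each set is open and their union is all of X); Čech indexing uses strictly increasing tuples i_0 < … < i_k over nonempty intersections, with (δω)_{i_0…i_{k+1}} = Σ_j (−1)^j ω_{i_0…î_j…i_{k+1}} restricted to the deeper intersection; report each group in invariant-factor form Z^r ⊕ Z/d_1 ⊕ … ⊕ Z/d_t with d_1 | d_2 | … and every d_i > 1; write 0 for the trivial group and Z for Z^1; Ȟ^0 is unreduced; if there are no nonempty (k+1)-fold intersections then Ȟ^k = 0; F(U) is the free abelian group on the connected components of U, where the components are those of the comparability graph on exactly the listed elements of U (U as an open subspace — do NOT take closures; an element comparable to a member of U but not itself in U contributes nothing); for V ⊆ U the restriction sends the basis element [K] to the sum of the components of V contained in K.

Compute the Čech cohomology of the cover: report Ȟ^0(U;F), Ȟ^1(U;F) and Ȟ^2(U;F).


nonempty intersections:
  A12={t3,t6} A13={t2,t3} A14={t2,t6} A23={t3,t4} A24={t4,t6} A34={t1,t2,t4}
  A123={t3} A124={t6} A134={t2} A234={t4}
components per intersection:
  A1: {t2} {t3,t5} {t6}
  A2: {t3} {t4} {t6}
  A3: {t1,t4} {t2} {t3}
  A4: {t1,t4} {t2} {t6}
  A12: {t3} {t6}
  A13: {t2} {t3}
  A14: {t2} {t6}
  A23: {t3} {t4}
  A24: {t4} {t6}
  A34: {t1,t4} {t2}
  A123: {t3}
  A124: {t6}
  A134: {t2}
  A234: {t4}
C dims 12,12,4; δ0: rk 8, SNF 1^8; δ1: rk 4, SNF 1^4
Ȟ^0: (12−8)−0=4 ⇒ Z^4
Ȟ^1: (12−4)−8=0 ⇒ 0
Ȟ^2: (4−0)−4=0 ⇒ 0

Ȟ^0 ≅ Z^4,  Ȟ^1 ≅ 0,  Ȟ^2 ≅ 0


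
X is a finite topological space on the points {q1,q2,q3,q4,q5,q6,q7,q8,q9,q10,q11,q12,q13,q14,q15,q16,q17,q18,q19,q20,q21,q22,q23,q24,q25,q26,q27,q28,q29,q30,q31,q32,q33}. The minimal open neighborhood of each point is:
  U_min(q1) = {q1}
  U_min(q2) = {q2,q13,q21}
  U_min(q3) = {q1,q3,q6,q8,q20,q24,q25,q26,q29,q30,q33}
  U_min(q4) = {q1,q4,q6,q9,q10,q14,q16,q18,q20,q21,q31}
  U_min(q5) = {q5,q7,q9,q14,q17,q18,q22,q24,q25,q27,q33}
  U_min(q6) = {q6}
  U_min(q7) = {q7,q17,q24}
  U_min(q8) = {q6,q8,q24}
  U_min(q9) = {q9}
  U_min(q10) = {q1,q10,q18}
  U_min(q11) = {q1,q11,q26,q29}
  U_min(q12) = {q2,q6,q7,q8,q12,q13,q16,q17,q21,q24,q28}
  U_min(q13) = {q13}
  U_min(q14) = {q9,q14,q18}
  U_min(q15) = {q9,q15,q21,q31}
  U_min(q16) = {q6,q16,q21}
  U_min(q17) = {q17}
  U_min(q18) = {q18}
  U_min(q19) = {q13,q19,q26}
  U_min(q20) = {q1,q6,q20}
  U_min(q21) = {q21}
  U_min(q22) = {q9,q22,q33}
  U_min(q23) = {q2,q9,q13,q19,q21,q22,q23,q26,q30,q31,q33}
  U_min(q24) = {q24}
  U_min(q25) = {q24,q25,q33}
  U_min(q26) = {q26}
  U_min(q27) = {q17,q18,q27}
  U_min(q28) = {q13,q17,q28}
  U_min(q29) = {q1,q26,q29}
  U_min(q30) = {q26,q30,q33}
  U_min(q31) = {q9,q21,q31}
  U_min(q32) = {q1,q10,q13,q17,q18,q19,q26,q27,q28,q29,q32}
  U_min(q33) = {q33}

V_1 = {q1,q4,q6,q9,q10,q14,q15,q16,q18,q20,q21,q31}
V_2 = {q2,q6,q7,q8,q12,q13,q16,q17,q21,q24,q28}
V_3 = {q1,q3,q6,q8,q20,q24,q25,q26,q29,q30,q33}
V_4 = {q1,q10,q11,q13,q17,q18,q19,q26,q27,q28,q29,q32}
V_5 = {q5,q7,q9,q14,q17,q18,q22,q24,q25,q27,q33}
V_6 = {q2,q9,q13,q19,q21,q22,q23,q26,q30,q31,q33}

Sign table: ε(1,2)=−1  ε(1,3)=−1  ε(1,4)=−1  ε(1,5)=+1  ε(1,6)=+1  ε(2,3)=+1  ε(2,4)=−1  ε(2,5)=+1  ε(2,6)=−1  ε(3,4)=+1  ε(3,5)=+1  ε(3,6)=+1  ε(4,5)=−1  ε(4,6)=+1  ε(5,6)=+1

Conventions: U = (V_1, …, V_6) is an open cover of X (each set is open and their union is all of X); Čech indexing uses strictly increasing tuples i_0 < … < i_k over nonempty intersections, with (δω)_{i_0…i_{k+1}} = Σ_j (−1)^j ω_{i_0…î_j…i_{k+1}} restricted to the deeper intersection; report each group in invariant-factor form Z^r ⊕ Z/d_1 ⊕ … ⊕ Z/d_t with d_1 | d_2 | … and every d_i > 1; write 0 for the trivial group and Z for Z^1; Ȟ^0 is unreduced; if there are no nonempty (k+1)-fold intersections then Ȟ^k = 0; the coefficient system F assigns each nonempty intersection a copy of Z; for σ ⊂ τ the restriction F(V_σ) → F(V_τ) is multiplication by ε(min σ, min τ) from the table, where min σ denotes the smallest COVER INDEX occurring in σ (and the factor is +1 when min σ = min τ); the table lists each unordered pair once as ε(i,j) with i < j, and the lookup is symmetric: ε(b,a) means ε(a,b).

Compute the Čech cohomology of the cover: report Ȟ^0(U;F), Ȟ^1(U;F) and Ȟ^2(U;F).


Ȟ^0 ≅ 0; Ȟ^1 ≅ Z/2; Ȟ^2 ≅ Z

nonempty intersections:
  V12={q6,q16,q21} V13={q1,q6,q20} V14={q1,q10,q18} V15={q9,q14,q18} V16={q9,q21,q31} V23={q6,q8,q24} V24={q13,q17,q28} V25={q7,q17,q24} V26={q2,q13,q21} V34={q1,q26,q29} V35={q24,q25,q33} V36={q26,q30,q33} V45={q17,q18,q27} V46={q13,q19,q26} V56={q9,q22,q33}
  V123={q6} V126={q21} V134={q1} V145={q18} V156={q9} V235={q24} V245={q17} V246={q13} V346={q26} V356={q33}
C dims 6,15,10; δ0: rk 6, SNF 1^5·2; δ1: rk 9, SNF 1^9
Ȟ^0: (6−6)−0=0 ⇒ 0
Ȟ^1: (15−9)−6=0 plus torsion [2] ⇒ Z/2
Ȟ^2: (10−0)−9=1 ⇒ Z


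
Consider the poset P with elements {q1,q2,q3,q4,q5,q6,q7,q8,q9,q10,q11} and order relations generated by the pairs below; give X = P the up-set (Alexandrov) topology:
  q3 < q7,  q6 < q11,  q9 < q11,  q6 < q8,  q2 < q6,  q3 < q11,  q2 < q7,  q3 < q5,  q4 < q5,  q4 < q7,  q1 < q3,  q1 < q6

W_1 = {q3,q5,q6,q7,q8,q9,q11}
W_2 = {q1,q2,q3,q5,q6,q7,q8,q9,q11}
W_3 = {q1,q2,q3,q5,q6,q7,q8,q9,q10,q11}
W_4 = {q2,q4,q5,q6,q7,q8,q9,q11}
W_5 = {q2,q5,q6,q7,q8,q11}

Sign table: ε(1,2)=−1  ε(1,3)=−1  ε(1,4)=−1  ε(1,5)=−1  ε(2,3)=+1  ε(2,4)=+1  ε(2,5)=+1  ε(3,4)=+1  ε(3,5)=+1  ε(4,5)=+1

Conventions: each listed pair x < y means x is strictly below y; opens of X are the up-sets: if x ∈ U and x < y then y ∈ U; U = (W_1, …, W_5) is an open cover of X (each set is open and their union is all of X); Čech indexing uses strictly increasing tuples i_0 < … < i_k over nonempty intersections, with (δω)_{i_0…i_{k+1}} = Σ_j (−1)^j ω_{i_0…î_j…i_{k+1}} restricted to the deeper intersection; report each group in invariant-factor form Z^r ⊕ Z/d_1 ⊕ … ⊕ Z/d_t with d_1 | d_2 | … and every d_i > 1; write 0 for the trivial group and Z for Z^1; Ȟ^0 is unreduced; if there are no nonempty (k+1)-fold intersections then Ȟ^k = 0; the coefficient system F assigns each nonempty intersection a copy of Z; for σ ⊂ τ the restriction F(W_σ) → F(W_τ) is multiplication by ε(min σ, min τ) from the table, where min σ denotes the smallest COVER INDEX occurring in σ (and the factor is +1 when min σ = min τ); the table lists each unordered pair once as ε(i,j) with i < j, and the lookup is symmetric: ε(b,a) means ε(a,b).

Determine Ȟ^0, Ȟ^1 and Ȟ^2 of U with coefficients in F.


nerve of the cover:
  W12={q3,q5,q6,q7,q8,q9,q11} W13={q3,q5,q6,q7,q8,q9,q11} W14={q5,q6,q7,q8,q9,q11} W15={q5,q6,q7,q8,q11} W23={q1,q2,q3,q5,q6,q7,q8,q9,q11} W24={q2,q5,q6,q7,q8,q9,q11} W25={q2,q5,q6,q7,q8,q11} W34={q2,q5,q6,q7,q8,q9,q11} W35={q2,q5,q6,q7,q8,q11} W45={q2,q5,q6,q7,q8,q11}
  W123={q3,q5,q6,q7,q8,q9,q11} W124={q5,q6,q7,q8,q9,q11} W125={q5,q6,q7,q8,q11} W134={q5,q6,q7,q8,q9,q11} W135={q5,q6,q7,q8,q11} W145={q5,q6,q7,q8,q11} W234={q2,q5,q6,q7,q8,q9,q11} W235={q2,q5,q6,q7,q8,q11} W245={q2,q5,q6,q7,q8,q11} W345={q2,q5,q6,q7,q8,q11}
  W1234={q5,q6,q7,q8,q9,q11} W1235={q5,q6,q7,q8,q11} W1245={q5,q6,q7,q8,q11} W1345={q5,q6,q7,q8,q11} W2345={q2,q5,q6,q7,q8,q11}
  W12345={q5,q6,q7,q8,q11}
C dims 5,10,10,5; δ0: rk 4, SNF 1^4; δ1: rk 6, SNF 1^6; δ2: rk 4, SNF 1^4
Ȟ^0 = (5 − 4) − 0 = 1, so Ȟ^0 ≅ Z
Ȟ^1 = (10 − 6) − 4 = 0, so Ȟ^1 ≅ 0
Ȟ^2 = (10 − 4) − 6 = 0, so Ȟ^2 ≅ 0

Ȟ^0(U;F) ≅ Z,  Ȟ^1(U;F) ≅ 0,  Ȟ^2(U;F) ≅ 0


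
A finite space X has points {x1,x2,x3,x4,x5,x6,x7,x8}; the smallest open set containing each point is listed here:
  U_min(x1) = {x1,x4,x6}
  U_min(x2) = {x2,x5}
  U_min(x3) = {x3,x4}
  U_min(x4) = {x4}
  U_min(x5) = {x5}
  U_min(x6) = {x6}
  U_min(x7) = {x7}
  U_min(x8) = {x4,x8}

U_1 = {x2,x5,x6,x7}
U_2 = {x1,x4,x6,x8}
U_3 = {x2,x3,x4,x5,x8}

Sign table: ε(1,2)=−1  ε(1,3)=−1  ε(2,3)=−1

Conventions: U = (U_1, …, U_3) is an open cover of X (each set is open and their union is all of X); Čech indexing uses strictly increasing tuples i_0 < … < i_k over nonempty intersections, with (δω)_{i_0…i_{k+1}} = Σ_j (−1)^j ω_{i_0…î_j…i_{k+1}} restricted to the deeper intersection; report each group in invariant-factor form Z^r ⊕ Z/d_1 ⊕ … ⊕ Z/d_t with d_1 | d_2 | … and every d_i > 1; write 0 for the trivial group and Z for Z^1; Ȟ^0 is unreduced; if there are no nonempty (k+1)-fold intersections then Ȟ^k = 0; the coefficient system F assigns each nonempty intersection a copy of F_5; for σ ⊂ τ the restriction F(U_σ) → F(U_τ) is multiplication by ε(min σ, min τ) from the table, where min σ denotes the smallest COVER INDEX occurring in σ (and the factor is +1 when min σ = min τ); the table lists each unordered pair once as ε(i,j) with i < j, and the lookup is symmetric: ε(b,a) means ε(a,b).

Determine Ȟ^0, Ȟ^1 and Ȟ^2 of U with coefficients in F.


Ȟ^0 = 0; Ȟ^1 = 0; Ȟ^2 = 0

nonempty overlaps:
  U12={x6} U13={x2,x5} U23={x4,x8}
C dims 3,3; δ0: rk_F5 3
degree 0: 3−3−0 = 0 → Ȟ^0 ≅ 0
degree 1: 3−0−3 = 0 → Ȟ^1 ≅ 0
degree 2: 0−0−0 = 0 → Ȟ^2 ≅ 0


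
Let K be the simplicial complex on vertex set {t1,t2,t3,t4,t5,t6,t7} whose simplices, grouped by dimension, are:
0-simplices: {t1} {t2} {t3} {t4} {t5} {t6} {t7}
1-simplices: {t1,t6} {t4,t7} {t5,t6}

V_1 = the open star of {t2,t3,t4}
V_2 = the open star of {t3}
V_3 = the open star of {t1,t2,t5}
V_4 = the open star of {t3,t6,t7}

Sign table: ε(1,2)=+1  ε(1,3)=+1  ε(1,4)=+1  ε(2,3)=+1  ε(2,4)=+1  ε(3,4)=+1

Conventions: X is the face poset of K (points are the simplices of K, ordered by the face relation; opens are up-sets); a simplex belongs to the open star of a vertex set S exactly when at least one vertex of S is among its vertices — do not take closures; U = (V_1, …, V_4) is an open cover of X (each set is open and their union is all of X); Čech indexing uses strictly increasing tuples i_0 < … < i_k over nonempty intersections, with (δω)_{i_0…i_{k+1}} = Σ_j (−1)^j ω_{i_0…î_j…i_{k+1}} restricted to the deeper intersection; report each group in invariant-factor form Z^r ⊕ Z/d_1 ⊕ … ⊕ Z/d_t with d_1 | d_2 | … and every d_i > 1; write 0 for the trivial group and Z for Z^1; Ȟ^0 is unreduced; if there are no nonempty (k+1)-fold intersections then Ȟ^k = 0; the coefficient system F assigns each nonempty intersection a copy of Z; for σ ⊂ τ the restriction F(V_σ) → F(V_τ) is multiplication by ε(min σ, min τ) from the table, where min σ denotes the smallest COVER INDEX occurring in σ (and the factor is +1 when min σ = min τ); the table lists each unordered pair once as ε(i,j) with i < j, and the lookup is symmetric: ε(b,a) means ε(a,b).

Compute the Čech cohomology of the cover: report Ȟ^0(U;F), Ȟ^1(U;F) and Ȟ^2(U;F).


cover nerve:
  V1={{t2},{t3},{t4},{t4,t7}} V2={{t3}} V3={{t1},{t2},{t5},{t1,t6},{t5,t6}} V4={{t3},{t6},{t7},{t1,t6},{t4,t7},{t5,t6}}
  V12={{t3}} V13={{t2}} V14={{t3},{t4,t7}} V24={{t3}} V34={{t1,t6},{t5,t6}}
  V124={{t3}}
C dims 4,5,1; δ0: rk 3, SNF 1^3; δ1: rk 1, SNF 1^1
Ȟ^0: (4−3)−0=1 ⇒ Z
Ȟ^1: (5−1)−3=1 ⇒ Z
Ȟ^2: (1−0)−1=0 ⇒ 0

Ȟ^0 ≅ Z, Ȟ^1 ≅ Z and Ȟ^2 ≅ 0


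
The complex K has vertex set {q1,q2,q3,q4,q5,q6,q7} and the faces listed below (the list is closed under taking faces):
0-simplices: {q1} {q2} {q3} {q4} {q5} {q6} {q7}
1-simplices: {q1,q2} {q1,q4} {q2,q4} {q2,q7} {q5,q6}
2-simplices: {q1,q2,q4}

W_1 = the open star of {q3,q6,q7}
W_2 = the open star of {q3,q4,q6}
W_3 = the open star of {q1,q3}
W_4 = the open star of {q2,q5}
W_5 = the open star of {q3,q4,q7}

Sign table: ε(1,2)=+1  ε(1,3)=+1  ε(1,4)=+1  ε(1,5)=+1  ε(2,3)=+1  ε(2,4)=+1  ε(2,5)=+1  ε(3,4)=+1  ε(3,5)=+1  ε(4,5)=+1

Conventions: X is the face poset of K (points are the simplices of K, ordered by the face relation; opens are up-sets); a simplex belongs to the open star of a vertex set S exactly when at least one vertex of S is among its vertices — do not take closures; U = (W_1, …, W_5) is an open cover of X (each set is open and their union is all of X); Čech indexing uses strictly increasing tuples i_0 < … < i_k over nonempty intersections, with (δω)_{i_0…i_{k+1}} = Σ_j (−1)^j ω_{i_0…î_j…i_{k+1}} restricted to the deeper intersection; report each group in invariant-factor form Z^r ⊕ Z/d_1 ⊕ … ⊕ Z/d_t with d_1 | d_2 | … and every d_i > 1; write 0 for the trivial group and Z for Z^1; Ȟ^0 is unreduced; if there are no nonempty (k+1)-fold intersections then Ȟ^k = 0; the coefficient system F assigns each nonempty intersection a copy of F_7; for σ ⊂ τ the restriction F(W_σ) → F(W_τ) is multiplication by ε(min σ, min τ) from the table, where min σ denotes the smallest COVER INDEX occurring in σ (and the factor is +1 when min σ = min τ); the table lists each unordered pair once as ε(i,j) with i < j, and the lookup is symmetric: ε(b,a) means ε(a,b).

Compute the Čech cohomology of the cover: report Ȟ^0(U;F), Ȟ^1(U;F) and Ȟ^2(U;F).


Ȟ^0 = Z/7; Ȟ^1 = 0; Ȟ^2 = Z/7

nerve simplices:
  W1={{q3},{q6},{q7},{q2,q7},{q5,q6}} W2={{q3},{q4},{q6},{q1,q4},{q2,q4},{q5,q6},{q1,q2,q4}} W3={{q1},{q3},{q1,q2},{q1,q4},{q1,q2,q4}} W4={{q2},{q5},{q1,q2},{q2,q4},{q2,q7},{q5,q6},{q1,q2,q4}} W5={{q3},{q4},{q7},{q1,q4},{q2,q4},{q2,q7},{q1,q2,q4}}
  W12={{q3},{q6},{q5,q6}} W13={{q3}} W14={{q2,q7},{q5,q6}} W15={{q3},{q7},{q2,q7}} W23={{q3},{q1,q4},{q1,q2,q4}} W24={{q2,q4},{q5,q6},{q1,q2,q4}} W25={{q3},{q4},{q1,q4},{q2,q4},{q1,q2,q4}} W34={{q1,q2},{q1,q2,q4}} W35={{q3},{q1,q4},{q1,q2,q4}} W45={{q2,q4},{q2,q7},{q1,q2,q4}}
  W123={{q3}} W124={{q5,q6}} W125={{q3}} W135={{q3}} W145={{q2,q7}} W234={{q1,q2,q4}} W235={{q3},{q1,q4},{q1,q2,q4}} W245={{q2,q4},{q1,q2,q4}} W345={{q1,q2,q4}}
  W1235={{q3}} W2345={{q1,q2,q4}}
C dims 5,10,9,2; δ0: rk_F7 4; δ1: rk_F7 6; δ2: rk_F7 2
degree 0: 5−4−0 = 1 → Ȟ^0 ≅ Z/7
degree 1: 10−6−4 = 0 → Ȟ^1 ≅ 0
degree 2: 9−2−6 = 1 → Ȟ^2 ≅ Z/7
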